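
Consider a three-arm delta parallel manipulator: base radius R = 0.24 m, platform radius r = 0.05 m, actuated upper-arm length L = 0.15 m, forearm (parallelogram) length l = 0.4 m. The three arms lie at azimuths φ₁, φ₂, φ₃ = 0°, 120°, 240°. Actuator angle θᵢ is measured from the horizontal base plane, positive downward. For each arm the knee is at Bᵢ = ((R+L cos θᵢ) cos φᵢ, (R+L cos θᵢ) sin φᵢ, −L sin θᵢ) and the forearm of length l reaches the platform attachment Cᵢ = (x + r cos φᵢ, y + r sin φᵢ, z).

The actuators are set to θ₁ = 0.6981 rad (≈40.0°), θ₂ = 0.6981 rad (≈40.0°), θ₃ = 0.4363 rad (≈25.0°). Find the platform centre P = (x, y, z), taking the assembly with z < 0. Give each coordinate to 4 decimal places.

arm 1 at φ=0.0°: ρ1 = 0.3049;  centre 1 = (0.3049, 0.0000, -0.0964)
φ2=120.0°: virtual centre (-0.1525, 0.2641, -0.0964), radius l
centre 3 = (0.3259·cos240.0°, 0.3259·sin240.0°, -0.0634) = (-0.1630, -0.2823, -0.0634)
subtract pairs → two planes through P
linear system: -0.9147x+0.5281y = 0.0000−0.0000z; -0.9358x+-0.5646y = 0.0080−0.0661z
Cramer: x(z) = -0.0042+0.0345z;  y(z) = -0.0072+0.0598z
into |P−centre ₁|² = l²: 1.0048z² + 0.1706z + -0.0551 = 0;  Δ = 0.2506;  z = -0.3340 or 0.1642 → z<0 root = -0.3340
x = -0.0157, y = -0.0272

(-0.0157, -0.0272, -0.3340)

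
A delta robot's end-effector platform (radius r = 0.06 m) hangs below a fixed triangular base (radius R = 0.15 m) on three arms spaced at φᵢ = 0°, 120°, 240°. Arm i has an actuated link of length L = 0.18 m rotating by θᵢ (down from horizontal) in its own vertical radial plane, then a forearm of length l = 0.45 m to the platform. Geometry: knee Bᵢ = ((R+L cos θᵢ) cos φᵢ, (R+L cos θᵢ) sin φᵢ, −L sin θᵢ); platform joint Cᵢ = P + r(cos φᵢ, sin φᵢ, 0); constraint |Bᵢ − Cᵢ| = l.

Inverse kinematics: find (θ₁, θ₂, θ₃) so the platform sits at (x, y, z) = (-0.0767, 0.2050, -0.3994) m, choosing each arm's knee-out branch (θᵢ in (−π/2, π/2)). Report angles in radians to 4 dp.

θ₁ = 0.7854, θ₂ = -0.2617, θ₃ = 0.9601

arm 1 (φ=0.0°): x'=-0.0767, y'=0.2050
  A cos θ + B sin θ = C:  0.1667·cos θ + -0.3994·sin θ = -0.1645
  √(A²+B²)=0.4328;  θ1 = -1.1754+1.9608 ≈ 0.7854
rotate P by −φ2: (0.2159, -0.0361, -0.3994)
  A=-0.1259, B=-0.3994, C=(l²−L²−A²−y'²−z²)/(2L)=-0.0182
  γ=atan2(-0.3994,-0.1259)=-1.8761;  ψ=arccos(-0.0436)=1.6144;  θ2=γ+ψ≈-0.2617
arm 3 (φ=240.0°): x'=-0.1392, y'=-0.1689
  A cos θ + B sin θ = C:  0.2292·cos θ + -0.3994·sin θ = -0.1958
  γ=atan2(-0.3994,0.2292)=-1.0498;  ψ=arccos(-0.4252)=2.0099;  θ3=γ+ψ≈0.9601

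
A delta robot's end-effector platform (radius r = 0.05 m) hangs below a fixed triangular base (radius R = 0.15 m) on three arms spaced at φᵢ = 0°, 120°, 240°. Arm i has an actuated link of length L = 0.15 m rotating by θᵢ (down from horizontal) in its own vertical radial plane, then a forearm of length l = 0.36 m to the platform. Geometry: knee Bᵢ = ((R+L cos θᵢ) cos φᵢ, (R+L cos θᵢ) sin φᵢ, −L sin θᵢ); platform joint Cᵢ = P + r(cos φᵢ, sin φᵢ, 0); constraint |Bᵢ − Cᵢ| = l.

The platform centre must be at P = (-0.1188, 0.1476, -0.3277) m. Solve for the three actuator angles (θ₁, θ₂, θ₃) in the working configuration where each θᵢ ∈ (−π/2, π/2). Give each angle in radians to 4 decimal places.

θ₁ = 1.2219, θ₂ = -0.1741, θ₃ = 1.0472

arm 1 (φ=0.0°): x'=-0.1188, y'=0.1476
  e−x'=0.2188;  (l²−L²−(e−x')²−y'²−z²)/2L = -0.2332
  θ1 = atan2(B,A) + arccos(C/0.3940) = 1.2219
rotate P by −φ2: (0.1872, 0.0291, -0.3277)
  A=-0.0872, B=-0.3277, C=(l²−L²−A²−y'²−z²)/(2L)=-0.0291
  √(A²+B²)=0.3391;  θ2 = -1.8309+1.6568 ≈ -0.1741
rotate P by −φ3: (-0.0684, -0.1767, -0.3277)
  A=0.1684, B=-0.3277, C=(l²−L²−A²−y'²−z²)/(2L)=-0.1996
  √(A²+B²)=0.3684;  θ3 = -1.0960+2.1432 ≈ 1.0472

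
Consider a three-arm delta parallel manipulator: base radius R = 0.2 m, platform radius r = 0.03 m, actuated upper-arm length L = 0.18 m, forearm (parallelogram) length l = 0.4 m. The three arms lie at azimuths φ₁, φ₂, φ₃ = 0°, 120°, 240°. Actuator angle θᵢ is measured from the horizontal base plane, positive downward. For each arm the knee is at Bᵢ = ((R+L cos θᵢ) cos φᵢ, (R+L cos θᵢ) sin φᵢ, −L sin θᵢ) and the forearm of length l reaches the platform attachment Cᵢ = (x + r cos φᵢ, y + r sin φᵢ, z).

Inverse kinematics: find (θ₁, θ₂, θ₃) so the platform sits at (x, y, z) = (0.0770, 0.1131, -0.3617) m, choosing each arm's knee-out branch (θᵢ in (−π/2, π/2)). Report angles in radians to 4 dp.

φ1=0.0° → target in arm frame (0.0770, 0.1131)
  A cos θ + B sin θ = C:  0.0930·cos θ + -0.3617·sin θ = -0.0685
  √(A²+B²)=0.3735;  θ1 = -1.3191+1.7553 ≈ 0.4362
φ2=120.0° → target in arm frame (0.0594, -0.1232)
  e−x'=0.1106;  (l²−L²−(e−x')²−y'²−z²)/2L = -0.0851
  γ=atan2(-0.3617,0.1106)=-1.2742;  ψ=arccos(-0.2250)=1.7977;  θ2=γ+ψ≈0.5236
φ3=240.0° → target in arm frame (-0.1364, 0.0101)
  A cos θ + B sin θ = C:  0.3064·cos θ + -0.3617·sin θ = -0.2701
  γ=atan2(-0.3617,0.3064)=-0.8679;  ψ=arccos(-0.5698)=2.1770;  θ3=γ+ψ≈1.3091

θ₁ = 0.4362, θ₂ = 0.5236, θ₃ = 1.3091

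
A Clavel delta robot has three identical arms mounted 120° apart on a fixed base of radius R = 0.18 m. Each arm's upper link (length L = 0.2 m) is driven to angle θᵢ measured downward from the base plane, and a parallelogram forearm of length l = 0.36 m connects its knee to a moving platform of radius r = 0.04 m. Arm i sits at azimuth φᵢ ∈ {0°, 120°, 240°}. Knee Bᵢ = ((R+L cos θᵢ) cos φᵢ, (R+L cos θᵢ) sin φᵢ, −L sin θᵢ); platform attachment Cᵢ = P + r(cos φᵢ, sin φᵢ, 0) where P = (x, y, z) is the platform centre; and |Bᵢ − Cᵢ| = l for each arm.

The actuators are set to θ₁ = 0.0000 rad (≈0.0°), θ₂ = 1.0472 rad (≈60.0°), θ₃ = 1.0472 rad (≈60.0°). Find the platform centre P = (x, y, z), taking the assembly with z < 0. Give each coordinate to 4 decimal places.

arm 1 at φ=0.0°: e+L cos θ1 = 0.3400;  S1 = (0.3400, 0.0000, 0.0000)
S2 = (0.2400·cos120.0°, 0.2400·sin120.0°, -0.1732) = (-0.1200, 0.2078, -0.1732)
S3 = (0.2400·cos240.0°, 0.2400·sin240.0°, -0.1732) = (-0.1200, -0.2078, -0.1732)
subtract pairs → two planes through P
plane₁₂: -0.9200x+0.4157y+-0.3464z = -0.0280
Cramer: x(z) = 0.0304-0.3765z;  y(z) = 0.0000+0.0000z
into |P−S₁|² = l²: 1.1418z² + 0.2331z + -0.0338 = 0;  Δ = 0.2086;  z = -0.3021 or 0.0979 → z<0 root = -0.3021
x = 0.1442, y = 0.0000

(0.1442, 0.0000, -0.3021)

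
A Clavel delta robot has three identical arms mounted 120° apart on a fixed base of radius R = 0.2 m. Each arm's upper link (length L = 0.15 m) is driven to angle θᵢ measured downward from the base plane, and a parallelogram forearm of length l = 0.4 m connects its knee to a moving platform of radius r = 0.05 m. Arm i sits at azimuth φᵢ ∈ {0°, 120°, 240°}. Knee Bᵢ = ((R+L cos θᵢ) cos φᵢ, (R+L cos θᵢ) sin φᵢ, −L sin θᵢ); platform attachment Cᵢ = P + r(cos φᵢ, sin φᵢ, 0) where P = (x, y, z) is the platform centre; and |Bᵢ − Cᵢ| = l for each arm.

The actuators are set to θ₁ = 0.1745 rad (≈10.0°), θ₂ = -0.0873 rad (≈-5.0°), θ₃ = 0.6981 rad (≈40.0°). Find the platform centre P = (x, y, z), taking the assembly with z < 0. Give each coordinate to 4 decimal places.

(0.0187, 0.0788, -0.3016)

S1 = (0.2977·cos0.0°, 0.2977·sin0.0°, -0.0260) = (0.2977, 0.0000, -0.0260)
φ2=120.0°: virtual centre (-0.1497, 0.2593, 0.0131), radius l
φ3=240.0°: virtual centre (-0.1325, -0.2294, -0.0964), radius l
|S₂|²−|S₁|² = 0.0005;  |S₃|²−|S₁|² = -0.0098
plane₁₂: -0.8949x+0.5186y+0.0782z = 0.0005
Cramer: x(z) = 0.0057-0.0433z;  y(z) = 0.0108-0.2256z
into |P−S₁|² = l²: 1.0528z² + 0.0725z + -0.0739 = 0;  Δ = 0.3165;  z = -0.3016 or 0.2328 → z<0 root = -0.3016
x = 0.0187, y = 0.0788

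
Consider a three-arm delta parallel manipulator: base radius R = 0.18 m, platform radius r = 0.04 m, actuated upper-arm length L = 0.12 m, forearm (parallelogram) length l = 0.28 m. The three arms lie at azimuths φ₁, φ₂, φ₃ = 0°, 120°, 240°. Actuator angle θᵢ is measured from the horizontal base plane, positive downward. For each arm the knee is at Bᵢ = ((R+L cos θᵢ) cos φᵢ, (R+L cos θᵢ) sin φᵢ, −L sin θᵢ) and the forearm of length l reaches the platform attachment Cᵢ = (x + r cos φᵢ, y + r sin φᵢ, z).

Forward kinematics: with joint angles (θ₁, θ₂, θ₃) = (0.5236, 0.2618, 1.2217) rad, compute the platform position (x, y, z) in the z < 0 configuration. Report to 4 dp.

arm 1 at φ=0.0°: ρ1 = 0.2439;  S1 = (0.2439, 0.0000, -0.0600)
arm 2 at φ=120.0°: ρ2 = 0.2559;  S2 = (-0.1280, 0.2216, -0.0311)
arm 3 at φ=240.0°: ρ3 = 0.1810;  S3 = (-0.0905, -0.1568, -0.1128)
|S₂|²−|S₁|² = 0.0034;  |S₃|²−|S₁|² = -0.0176
plane₁₂: -0.7438x+0.4433y+0.0579z = 0.0034
det = 0.5297;  x = 0.0127+-0.0540z,  y = 0.0290+-0.2213z
into |P−S₁|² = l²: 1.0519z² + 0.1322z + -0.0205 = 0;  Δ = 0.1038;  z = -0.2160 or 0.0903 → z<0 root = -0.2160
x = 0.0244, y = 0.0767

(0.0244, 0.0767, -0.2160)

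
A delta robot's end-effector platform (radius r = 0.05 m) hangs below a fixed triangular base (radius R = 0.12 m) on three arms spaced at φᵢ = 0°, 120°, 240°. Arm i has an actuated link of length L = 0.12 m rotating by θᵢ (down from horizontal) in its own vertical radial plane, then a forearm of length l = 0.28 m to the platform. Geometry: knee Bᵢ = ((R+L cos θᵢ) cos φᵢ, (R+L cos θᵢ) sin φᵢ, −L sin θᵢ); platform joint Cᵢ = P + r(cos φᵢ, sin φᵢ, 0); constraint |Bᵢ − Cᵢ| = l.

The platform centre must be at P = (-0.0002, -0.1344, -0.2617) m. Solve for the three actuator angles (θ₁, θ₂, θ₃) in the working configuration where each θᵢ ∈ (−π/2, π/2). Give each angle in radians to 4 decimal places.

θ₁ = 0.6983, θ₂ = 1.2218, θ₃ = -0.0003

φ1=0.0° → target in arm frame (-0.0002, -0.1344)
  A cos θ + B sin θ = C:  0.0702·cos θ + -0.2617·sin θ = -0.1145
  √(A²+B²)=0.2710;  θ1 = -1.3087+2.0071 ≈ 0.6983
arm 2 (φ=120.0°): x'=-0.1163, y'=0.0674
  A=0.1863, B=-0.2617, C=(l²−L²−A²−y'²−z²)/(2L)=-0.1822
  γ=atan2(-0.2617,0.1863)=-0.9522;  ψ=arccos(-0.5672)=2.1739;  θ2=γ+ψ≈1.2218
rotate P by −φ3: (0.1165, 0.0670, -0.2617)
  e−x'=-0.0465;  (l²−L²−(e−x')²−y'²−z²)/2L = -0.0464
  θ3 = atan2(B,A) + arccos(C/0.2658) = -0.0003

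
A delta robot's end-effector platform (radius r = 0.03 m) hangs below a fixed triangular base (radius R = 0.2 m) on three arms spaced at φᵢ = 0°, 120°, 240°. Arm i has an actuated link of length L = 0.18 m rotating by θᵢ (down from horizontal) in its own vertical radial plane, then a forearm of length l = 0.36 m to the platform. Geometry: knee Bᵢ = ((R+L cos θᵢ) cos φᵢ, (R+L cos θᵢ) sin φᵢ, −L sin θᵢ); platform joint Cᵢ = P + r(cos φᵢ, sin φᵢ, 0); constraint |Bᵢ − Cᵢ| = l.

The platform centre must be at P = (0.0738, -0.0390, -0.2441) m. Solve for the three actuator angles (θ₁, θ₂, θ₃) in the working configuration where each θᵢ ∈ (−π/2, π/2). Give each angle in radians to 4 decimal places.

arm 1 (φ=0.0°): x'=0.0738, y'=-0.0390
  A=0.0962, B=-0.2441, C=(l²−L²−A²−y'²−z²)/(2L)=0.0746
  √(A²+B²)=0.2624;  θ1 = -1.1954+1.2827 ≈ 0.0873
rotate P by −φ2: (-0.0707, -0.0444, -0.2441)
  e−x'=0.2407;  (l²−L²−(e−x')²−y'²−z²)/2L = -0.0619
  γ=atan2(-0.2441,0.2407)=-0.7925;  ψ=arccos(-0.1806)=1.7523;  θ2=γ+ψ≈0.9599
φ3=240.0° → target in arm frame (-0.0031, 0.0834)
  e−x'=0.1731;  (l²−L²−(e−x')²−y'²−z²)/2L = 0.0019
  √(A²+B²)=0.2993;  θ3 = -0.9539+1.5644 ≈ 0.6105

θ₁ = 0.0873, θ₂ = 0.9599, θ₃ = 0.6105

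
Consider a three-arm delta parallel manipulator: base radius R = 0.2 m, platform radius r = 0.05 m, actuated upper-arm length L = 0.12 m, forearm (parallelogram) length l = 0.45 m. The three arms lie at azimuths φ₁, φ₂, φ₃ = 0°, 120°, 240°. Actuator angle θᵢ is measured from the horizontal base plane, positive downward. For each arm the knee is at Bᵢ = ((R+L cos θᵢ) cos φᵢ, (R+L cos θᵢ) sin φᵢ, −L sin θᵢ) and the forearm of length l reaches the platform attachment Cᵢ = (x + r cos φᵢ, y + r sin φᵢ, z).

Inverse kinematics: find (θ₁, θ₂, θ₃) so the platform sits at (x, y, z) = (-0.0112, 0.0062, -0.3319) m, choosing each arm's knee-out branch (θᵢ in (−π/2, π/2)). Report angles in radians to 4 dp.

θ₁ = -0.1743, θ₂ = -0.3486, θ₃ = -0.2620

φ1=0.0° → target in arm frame (-0.0112, 0.0062)
  A cos θ + B sin θ = C:  0.1612·cos θ + -0.3319·sin θ = 0.2163
  γ=atan2(-0.3319,0.1612)=-1.1187;  ψ=arccos(0.5863)=0.9443;  θ1=γ+ψ≈-0.1743
rotate P by −φ2: (0.0110, 0.0066, -0.3319)
  A cos θ + B sin θ = C:  0.1390·cos θ + -0.3319·sin θ = 0.2440
  √(A²+B²)=0.3598;  θ2 = -1.1741+0.8255 ≈ -0.3486
arm 3 (φ=240.0°): x'=0.0002, y'=-0.0128
  e−x'=0.1498;  (l²−L²−(e−x')²−y'²−z²)/2L = 0.2306
  γ=atan2(-0.3319,0.1498)=-1.1469;  ψ=arccos(0.6333)=0.8849;  θ3=γ+ψ≈-0.2620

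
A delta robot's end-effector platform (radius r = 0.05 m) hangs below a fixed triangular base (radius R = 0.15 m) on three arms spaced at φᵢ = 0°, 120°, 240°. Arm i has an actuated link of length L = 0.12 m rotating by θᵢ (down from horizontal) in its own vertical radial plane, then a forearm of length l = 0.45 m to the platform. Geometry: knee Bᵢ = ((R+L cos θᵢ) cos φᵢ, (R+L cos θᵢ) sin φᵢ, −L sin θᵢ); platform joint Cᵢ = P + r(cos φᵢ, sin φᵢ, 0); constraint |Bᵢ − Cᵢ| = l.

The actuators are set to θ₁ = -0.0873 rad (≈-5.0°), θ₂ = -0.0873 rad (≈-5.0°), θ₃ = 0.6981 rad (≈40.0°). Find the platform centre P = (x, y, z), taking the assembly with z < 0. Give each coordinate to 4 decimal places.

(0.0622, 0.1078, -0.3971)

arm 1 at φ=0.0°: e+L cos θ1 = 0.2195;  centre 1 = (0.2195, 0.0000, 0.0105)
φ2=120.0°: virtual centre (-0.1098, 0.1901, 0.0105), radius l
arm 3 at φ=240.0°: e+L cos θ3 = 0.1919;  centre 3 = (-0.0960, -0.1662, -0.0771)
subtract pairs → two planes through P
linear system: -0.6586x+0.3803y = 0.0000−0.0000z; -0.6310x+-0.3324y = -0.0055−-0.1752z
Cramer: x(z) = 0.0046-0.1452z;  y(z) = 0.0079-0.2514z
quadratic in z: (1.0843)z²+(0.0375)z+(-0.1561)=0, √Δ=0.8237 → z ∈ {-0.3971, 0.3625}; z = -0.3971 (taking z<0)
x = 0.0622, y = 0.1078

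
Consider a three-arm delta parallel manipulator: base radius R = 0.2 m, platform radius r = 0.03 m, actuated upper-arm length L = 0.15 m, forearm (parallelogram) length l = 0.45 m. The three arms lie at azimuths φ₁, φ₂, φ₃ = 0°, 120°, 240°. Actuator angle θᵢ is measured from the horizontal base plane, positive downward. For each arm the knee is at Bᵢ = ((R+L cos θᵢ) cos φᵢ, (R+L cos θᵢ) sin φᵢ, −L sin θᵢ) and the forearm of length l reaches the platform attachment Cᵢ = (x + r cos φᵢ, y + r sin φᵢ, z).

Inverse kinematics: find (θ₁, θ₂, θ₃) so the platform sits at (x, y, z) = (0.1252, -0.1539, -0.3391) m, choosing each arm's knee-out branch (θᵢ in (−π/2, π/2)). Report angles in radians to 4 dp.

θ₁ = -0.2619, θ₂ = 1.3090, θ₃ = 0.0876

rotate P by −φ1: (0.1252, -0.1539, -0.3391)
  A cos θ + B sin θ = C:  0.0448·cos θ + -0.3391·sin θ = 0.1311
  √(A²+B²)=0.3420;  θ1 = -1.4394+1.1776 ≈ -0.2619
arm 2 (φ=120.0°): x'=-0.1959, y'=-0.0315
  A=0.3659, B=-0.3391, C=(l²−L²−A²−y'²−z²)/(2L)=-0.2328
  θ2 = atan2(B,A) + arccos(C/0.4989) = 1.3090
arm 3 (φ=240.0°): x'=0.0707, y'=0.1854
  A=0.0993, B=-0.3391, C=(l²−L²−A²−y'²−z²)/(2L)=0.0693
  θ3 = atan2(B,A) + arccos(C/0.3533) = 0.0876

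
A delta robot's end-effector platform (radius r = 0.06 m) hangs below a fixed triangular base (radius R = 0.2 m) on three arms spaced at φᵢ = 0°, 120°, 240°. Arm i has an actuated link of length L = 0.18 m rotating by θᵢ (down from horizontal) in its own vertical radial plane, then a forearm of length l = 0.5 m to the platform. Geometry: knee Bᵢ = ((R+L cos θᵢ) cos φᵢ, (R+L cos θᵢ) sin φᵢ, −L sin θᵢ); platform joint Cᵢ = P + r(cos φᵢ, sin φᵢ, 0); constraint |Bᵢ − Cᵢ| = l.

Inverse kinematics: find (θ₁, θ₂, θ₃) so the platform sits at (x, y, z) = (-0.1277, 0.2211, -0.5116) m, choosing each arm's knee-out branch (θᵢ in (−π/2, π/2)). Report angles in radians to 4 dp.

θ₁ = 1.3966, θ₂ = 0.0874, θ₃ = 1.3964

rotate P by −φ1: (-0.1277, 0.2211, -0.5116)
  e−x'=0.2677;  (l²−L²−(e−x')²−y'²−z²)/2L = -0.4575
  θ1 = atan2(B,A) + arccos(C/0.5774) = 1.3966
φ2=120.0° → target in arm frame (0.2553, 0.0000)
  e−x'=-0.1153;  (l²−L²−(e−x')²−y'²−z²)/2L = -0.1595
  √(A²+B²)=0.5244;  θ2 = -1.7925+1.8799 ≈ 0.0874
arm 3 (φ=240.0°): x'=-0.1276, y'=-0.2211
  A=0.2676, B=-0.5116, C=(l²−L²−A²−y'²−z²)/(2L)=-0.4574
  √(A²+B²)=0.5774;  θ3 = -1.0888+2.4852 ≈ 1.3964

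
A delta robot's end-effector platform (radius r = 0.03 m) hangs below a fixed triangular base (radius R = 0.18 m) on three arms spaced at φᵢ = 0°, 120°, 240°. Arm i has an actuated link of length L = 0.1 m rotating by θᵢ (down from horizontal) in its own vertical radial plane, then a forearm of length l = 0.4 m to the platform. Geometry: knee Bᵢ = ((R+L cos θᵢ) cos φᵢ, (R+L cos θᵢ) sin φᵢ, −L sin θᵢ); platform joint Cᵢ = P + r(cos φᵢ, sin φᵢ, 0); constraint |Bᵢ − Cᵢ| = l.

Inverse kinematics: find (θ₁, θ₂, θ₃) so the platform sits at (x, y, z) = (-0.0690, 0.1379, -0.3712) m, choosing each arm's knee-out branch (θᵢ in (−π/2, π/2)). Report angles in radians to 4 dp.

θ₁ = 1.2215, θ₂ = -0.1744, θ₃ = 1.3089

φ1=0.0° → target in arm frame (-0.0690, 0.1379)
  A cos θ + B sin θ = C:  0.2190·cos θ + -0.3712·sin θ = -0.2738
  √(A²+B²)=0.4310;  θ1 = -1.0378+2.2593 ≈ 1.2215
arm 2 (φ=120.0°): x'=0.1539, y'=-0.0092
  e−x'=-0.0039;  (l²−L²−(e−x')²−y'²−z²)/2L = 0.0606
  √(A²+B²)=0.3712;  θ2 = -1.5814+1.4069 ≈ -0.1744
rotate P by −φ3: (-0.0849, -0.1287, -0.3712)
  A=0.2349, B=-0.3712, C=(l²−L²−A²−y'²−z²)/(2L)=-0.2977
  θ3 = atan2(B,A) + arccos(C/0.4393) = 1.3089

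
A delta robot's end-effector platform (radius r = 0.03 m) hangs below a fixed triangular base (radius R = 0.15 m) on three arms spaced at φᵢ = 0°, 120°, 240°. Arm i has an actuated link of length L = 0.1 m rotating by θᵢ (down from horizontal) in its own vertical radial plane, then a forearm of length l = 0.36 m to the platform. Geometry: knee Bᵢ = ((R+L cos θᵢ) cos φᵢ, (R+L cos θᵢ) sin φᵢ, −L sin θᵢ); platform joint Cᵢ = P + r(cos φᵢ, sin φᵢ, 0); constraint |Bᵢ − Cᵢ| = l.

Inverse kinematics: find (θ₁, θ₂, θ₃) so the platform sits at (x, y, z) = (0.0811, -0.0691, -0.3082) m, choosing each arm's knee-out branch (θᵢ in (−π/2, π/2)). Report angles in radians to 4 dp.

rotate P by −φ1: (0.0811, -0.0691, -0.3082)
  A=0.0389, B=-0.3082, C=(l²−L²−A²−y'²−z²)/(2L)=0.0916
  θ1 = atan2(B,A) + arccos(C/0.3106) = -0.1738
rotate P by −φ2: (-0.1004, -0.0357, -0.3082)
  e−x'=0.2204;  (l²−L²−(e−x')²−y'²−z²)/2L = -0.1262
  √(A²+B²)=0.3789;  θ2 = -0.9500+1.9103 ≈ 0.9603
φ3=240.0° → target in arm frame (0.0193, 0.1048)
  A=0.1007, B=-0.3082, C=(l²−L²−A²−y'²−z²)/(2L)=0.0175
  √(A²+B²)=0.3242;  θ3 = -1.2550+1.5169 ≈ 0.2620

θ₁ = -0.1738, θ₂ = 0.9603, θ₃ = 0.2620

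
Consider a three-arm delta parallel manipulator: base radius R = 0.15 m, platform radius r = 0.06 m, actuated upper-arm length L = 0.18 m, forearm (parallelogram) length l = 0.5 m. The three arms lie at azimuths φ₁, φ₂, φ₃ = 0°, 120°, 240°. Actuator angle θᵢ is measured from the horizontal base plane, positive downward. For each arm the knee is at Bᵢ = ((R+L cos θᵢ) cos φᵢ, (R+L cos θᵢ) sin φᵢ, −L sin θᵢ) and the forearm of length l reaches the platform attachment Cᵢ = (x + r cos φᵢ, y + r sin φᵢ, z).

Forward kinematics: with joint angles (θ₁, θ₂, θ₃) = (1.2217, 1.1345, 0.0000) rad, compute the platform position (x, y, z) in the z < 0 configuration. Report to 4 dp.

arm 1 at φ=0.0°: (R−r)+L cos θ1 = 0.1516;  S1 = (0.1516, 0.0000, -0.1691)
S2 = (0.1661·cos120.0°, 0.1661·sin120.0°, -0.1631) = (-0.0830, 0.1438, -0.1631)
arm 3 at φ=240.0°: (R−r)+L cos θ3 = 0.2700;  S3 = (-0.1350, -0.2338, 0.0000)
eliminate P² terms by subtracting sphere 1 from 2 and 3
linear system: -0.4692x+0.2876y = 0.0026−0.0120z; -0.5731x+-0.4677y = 0.0213−0.3383z
det = 0.3843;  x = -0.0191+0.2678z,  y = -0.0221+0.3951z
into |P−S₁|² = l²: 1.2279z² + 0.2294z + -0.1918 = 0;  Δ = 0.9944;  z = -0.4995 or 0.3127 → z<0 root = -0.4995
x = -0.1529, y = -0.2195

(-0.1529, -0.2195, -0.4995)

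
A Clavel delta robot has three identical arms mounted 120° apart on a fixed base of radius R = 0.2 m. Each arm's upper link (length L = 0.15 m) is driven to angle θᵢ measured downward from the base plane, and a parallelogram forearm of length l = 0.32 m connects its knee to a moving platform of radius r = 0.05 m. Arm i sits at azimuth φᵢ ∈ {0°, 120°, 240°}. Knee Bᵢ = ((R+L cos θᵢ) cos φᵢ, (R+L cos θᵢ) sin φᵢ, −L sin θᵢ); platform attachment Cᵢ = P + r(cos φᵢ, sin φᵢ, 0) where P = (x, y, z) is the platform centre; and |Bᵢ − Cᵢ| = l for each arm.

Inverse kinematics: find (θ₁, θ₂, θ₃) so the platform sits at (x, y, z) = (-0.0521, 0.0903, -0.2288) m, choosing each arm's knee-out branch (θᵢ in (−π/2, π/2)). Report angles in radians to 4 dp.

φ1=0.0° → target in arm frame (-0.0521, 0.0903)
  A cos θ + B sin θ = C:  0.2021·cos θ + -0.2288·sin θ = -0.0715
  θ1 = atan2(B,A) + arccos(C/0.3053) = 0.9599
rotate P by −φ2: (0.1043, 0.0000, -0.2288)
  A=0.0457, B=-0.2288, C=(l²−L²−A²−y'²−z²)/(2L)=0.0849
  γ=atan2(-0.2288,0.0457)=-1.3735;  ψ=arccos(0.3637)=1.1986;  θ2=γ+ψ≈-0.1749
φ3=240.0° → target in arm frame (-0.0522, -0.0903)
  A cos θ + B sin θ = C:  0.2022·cos θ + -0.2288·sin θ = -0.0715
  θ3 = atan2(B,A) + arccos(C/0.3053) = 0.9602

θ₁ = 0.9599, θ₂ = -0.1749, θ₃ = 0.9602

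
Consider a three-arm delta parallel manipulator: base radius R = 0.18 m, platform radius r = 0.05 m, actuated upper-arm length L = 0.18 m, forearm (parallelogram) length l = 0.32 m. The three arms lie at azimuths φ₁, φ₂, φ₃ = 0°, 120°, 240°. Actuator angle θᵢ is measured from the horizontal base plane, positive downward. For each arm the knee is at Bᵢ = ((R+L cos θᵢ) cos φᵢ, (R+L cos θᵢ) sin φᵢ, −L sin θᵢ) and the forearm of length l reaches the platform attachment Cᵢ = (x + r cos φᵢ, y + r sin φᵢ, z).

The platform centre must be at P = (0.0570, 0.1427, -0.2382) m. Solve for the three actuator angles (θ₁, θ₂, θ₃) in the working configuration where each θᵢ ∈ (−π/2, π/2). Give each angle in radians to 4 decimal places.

θ₁ = 0.4364, θ₂ = 0.1748, θ₃ = 1.3961

rotate P by −φ1: (0.0570, 0.1427, -0.2382)
  A=0.0730, B=-0.2382, C=(l²−L²−A²−y'²−z²)/(2L)=-0.0345
  γ=atan2(-0.2382,0.0730)=-1.2734;  ψ=arccos(-0.1386)=1.7099;  θ1=γ+ψ≈0.4364
φ2=120.0° → target in arm frame (0.0951, -0.1207)
  A cos θ + B sin θ = C:  0.0349·cos θ + -0.2382·sin θ = -0.0070
  θ2 = atan2(B,A) + arccos(C/0.2407) = 0.1748
arm 3 (φ=240.0°): x'=-0.1521, y'=-0.0220
  A=0.2821, B=-0.2382, C=(l²−L²−A²−y'²−z²)/(2L)=-0.1855
  θ3 = atan2(B,A) + arccos(C/0.3692) = 1.3961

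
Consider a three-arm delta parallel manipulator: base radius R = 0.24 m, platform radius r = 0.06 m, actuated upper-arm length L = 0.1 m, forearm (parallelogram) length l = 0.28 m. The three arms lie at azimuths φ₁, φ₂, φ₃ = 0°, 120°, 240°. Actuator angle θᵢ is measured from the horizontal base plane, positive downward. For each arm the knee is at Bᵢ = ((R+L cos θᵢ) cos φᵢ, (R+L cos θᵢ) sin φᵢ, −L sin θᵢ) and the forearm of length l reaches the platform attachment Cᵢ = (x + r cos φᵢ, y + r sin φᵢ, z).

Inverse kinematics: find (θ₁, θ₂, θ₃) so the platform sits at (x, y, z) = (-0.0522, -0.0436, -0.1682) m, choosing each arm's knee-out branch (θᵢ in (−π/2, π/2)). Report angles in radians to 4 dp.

θ₁ = 1.2214, θ₂ = 0.8723, θ₃ = -0.0873

rotate P by −φ1: (-0.0522, -0.0436, -0.1682)
  A cos θ + B sin θ = C:  0.2322·cos θ + -0.1682·sin θ = -0.0785
  γ=atan2(-0.1682,0.2322)=-0.6269;  ψ=arccos(-0.2739)=1.8483;  θ1=γ+ψ≈1.2214
arm 2 (φ=120.0°): x'=-0.0117, y'=0.0670
  A cos θ + B sin θ = C:  0.1917·cos θ + -0.1682·sin θ = -0.0056
  θ2 = atan2(B,A) + arccos(C/0.2550) = 0.8723
rotate P by −φ3: (0.0639, -0.0234, -0.1682)
  A cos θ + B sin θ = C:  0.1161·cos θ + -0.1682·sin θ = 0.1304
  √(A²+B²)=0.2044;  θ3 = -0.9665+0.8792 ≈ -0.0873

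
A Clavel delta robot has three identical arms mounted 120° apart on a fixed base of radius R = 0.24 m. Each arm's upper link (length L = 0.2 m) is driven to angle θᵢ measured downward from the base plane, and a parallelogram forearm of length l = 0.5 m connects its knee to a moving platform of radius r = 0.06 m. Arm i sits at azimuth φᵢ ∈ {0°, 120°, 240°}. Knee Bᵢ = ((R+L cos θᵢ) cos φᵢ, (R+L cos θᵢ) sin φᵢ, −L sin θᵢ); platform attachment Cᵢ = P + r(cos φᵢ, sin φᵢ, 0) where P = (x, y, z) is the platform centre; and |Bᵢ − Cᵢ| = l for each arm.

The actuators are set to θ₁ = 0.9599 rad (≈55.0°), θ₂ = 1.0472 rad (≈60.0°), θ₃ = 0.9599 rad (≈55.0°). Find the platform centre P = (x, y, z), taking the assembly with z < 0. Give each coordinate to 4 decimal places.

(0.0094, -0.0163, -0.5741)

φ1=0.0°: virtual centre (0.2947, 0.0000, -0.1638), radius l
φ2=120.0°: virtual centre (-0.1400, 0.2425, -0.1732), radius l
arm 3 at φ=240.0°: e+L cos θ3 = 0.2947;  O3 = (-0.1474, -0.2552, -0.1638)
|O₂|²−|O₁|² = -0.0053;  |O₃|²−|O₁|² = 0.0000
plane₁₂: -0.8694x+0.4850y+-0.0188z = -0.0053
Cramer: x(z) = 0.0031-0.0110z;  y(z) = -0.0054+0.0190z
into |P−O₁|² = l²: 1.0005z² + 0.3338z + -0.1381 = 0;  Δ = 0.6641;  z = -0.5741 or 0.2404 → z<0 root = -0.5741
x = 0.0094, y = -0.0163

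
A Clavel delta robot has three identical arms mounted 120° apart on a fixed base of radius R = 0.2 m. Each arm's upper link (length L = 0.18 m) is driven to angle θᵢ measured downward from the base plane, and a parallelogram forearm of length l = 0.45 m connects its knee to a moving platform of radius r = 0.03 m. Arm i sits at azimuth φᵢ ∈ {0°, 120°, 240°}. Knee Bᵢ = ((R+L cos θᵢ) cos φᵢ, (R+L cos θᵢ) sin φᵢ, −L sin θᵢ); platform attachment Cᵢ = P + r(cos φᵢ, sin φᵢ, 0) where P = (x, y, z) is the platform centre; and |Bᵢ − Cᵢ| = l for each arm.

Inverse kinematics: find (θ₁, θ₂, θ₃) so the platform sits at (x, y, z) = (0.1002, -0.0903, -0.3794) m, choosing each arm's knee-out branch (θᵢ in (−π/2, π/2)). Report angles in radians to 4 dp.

θ₁ = 0.0873, θ₂ = 1.0470, θ₃ = 0.4360

rotate P by −φ1: (0.1002, -0.0903, -0.3794)
  A=0.0698, B=-0.3794, C=(l²−L²−A²−y'²−z²)/(2L)=0.0365
  θ1 = atan2(B,A) + arccos(C/0.3858) = 0.0873
φ2=120.0° → target in arm frame (-0.1283, -0.0416)
  A cos θ + B sin θ = C:  0.2983·cos θ + -0.3794·sin θ = -0.1793
  θ2 = atan2(B,A) + arccos(C/0.4826) = 1.0470
arm 3 (φ=240.0°): x'=0.0281, y'=0.1319
  A=0.1419, B=-0.3794, C=(l²−L²−A²−y'²−z²)/(2L)=-0.0316
  √(A²+B²)=0.4051;  θ3 = -1.2129+1.6489 ≈ 0.4360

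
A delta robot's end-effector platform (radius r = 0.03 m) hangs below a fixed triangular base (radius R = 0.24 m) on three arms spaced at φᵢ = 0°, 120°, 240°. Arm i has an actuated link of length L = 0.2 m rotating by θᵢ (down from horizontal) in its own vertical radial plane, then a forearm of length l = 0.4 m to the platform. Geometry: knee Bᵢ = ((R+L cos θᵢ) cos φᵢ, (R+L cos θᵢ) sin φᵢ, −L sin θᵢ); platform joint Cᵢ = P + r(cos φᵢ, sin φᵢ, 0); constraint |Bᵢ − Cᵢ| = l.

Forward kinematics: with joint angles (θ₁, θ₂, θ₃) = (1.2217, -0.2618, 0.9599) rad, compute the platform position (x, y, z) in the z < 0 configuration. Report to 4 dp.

centre 1 = (0.2784·cos0.0°, 0.2784·sin0.0°, -0.1879) = (0.2784, 0.0000, -0.1879)
φ2=120.0°: virtual centre (-0.2016, 0.3492, 0.0518), radius l
centre 3 = (0.3247·cos240.0°, 0.3247·sin240.0°, -0.1638) = (-0.1624, -0.2812, -0.1638)
|centre ₂|²−|centre ₁|² = 0.0524;  |centre ₃|²−|centre ₁|² = 0.0195
[-0.9600 0.6983 0.4794]·P = 0.0524;  [-0.8815 -0.5624 0.0482]·P = 0.0195
Cramer: x(z) = -0.0373+0.2625z;  y(z) = 0.0238-0.3257z
quadratic in z: (1.1750)z²+(0.1946)z+(-0.0245)=0, √Δ=0.3910 → z ∈ {-0.2492, 0.0835}; z = -0.2492 (taking z<0)
x = -0.1027, y = 0.1050

(-0.1027, 0.1050, -0.2492)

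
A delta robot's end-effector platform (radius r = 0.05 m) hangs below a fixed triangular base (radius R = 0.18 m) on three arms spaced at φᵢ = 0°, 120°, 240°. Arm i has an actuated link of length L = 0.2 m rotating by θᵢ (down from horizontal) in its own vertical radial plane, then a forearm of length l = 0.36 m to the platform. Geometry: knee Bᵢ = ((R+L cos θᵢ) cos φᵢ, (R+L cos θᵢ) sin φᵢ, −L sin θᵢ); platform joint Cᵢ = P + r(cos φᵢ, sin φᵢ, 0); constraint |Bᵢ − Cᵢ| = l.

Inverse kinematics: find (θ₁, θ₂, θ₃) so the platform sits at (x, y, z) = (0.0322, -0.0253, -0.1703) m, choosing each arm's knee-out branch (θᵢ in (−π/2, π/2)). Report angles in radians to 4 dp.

arm 1 (φ=0.0°): x'=0.0322, y'=-0.0253
  A=0.0978, B=-0.1703, C=(l²−L²−A²−y'²−z²)/(2L)=0.1260
  γ=atan2(-0.1703,0.0978)=-1.0495;  ψ=arccos(0.6415)=0.8743;  θ1=γ+ψ≈-0.1752
arm 2 (φ=120.0°): x'=-0.0380, y'=-0.0152
  A cos θ + B sin θ = C:  0.1680·cos θ + -0.1703·sin θ = 0.0803
  γ=atan2(-0.1703,0.1680)=-0.7922;  ψ=arccos(0.3359)=1.2283;  θ2=γ+ψ≈0.4361
φ3=240.0° → target in arm frame (0.0058, 0.0405)
  e−x'=0.1242;  (l²−L²−(e−x')²−y'²−z²)/2L = 0.1088
  γ=atan2(-0.1703,0.1242)=-0.9407;  ψ=arccos(0.5163)=1.0282;  θ3=γ+ψ≈0.0875

θ₁ = -0.1752, θ₂ = 0.4361, θ₃ = 0.0875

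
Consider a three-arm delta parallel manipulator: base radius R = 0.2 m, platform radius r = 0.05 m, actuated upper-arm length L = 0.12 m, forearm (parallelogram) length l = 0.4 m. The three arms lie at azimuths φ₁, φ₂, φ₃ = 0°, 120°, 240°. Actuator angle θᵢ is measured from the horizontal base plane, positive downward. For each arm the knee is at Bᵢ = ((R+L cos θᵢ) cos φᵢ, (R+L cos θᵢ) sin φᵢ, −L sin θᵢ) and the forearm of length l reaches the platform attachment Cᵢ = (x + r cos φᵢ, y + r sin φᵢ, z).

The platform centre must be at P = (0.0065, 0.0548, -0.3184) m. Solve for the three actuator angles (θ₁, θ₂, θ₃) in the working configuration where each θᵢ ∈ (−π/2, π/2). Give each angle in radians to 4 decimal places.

θ₁ = 0.1748, θ₂ = -0.0871, θ₃ = 0.5241

rotate P by −φ1: (0.0065, 0.0548, -0.3184)
  A=0.1435, B=-0.3184, C=(l²−L²−A²−y'²−z²)/(2L)=0.0859
  √(A²+B²)=0.3492;  θ1 = -1.1474+1.3222 ≈ 0.1748
φ2=120.0° → target in arm frame (0.0442, -0.0330)
  e−x'=0.1058;  (l²−L²−(e−x')²−y'²−z²)/2L = 0.1331
  γ=atan2(-0.3184,0.1058)=-1.2500;  ψ=arccos(0.3966)=1.1629;  θ2=γ+ψ≈-0.0871
φ3=240.0° → target in arm frame (-0.0507, -0.0218)
  A=0.2007, B=-0.3184, C=(l²−L²−A²−y'²−z²)/(2L)=0.0144
  √(A²+B²)=0.3764;  θ3 = -1.0083+1.5324 ≈ 0.5241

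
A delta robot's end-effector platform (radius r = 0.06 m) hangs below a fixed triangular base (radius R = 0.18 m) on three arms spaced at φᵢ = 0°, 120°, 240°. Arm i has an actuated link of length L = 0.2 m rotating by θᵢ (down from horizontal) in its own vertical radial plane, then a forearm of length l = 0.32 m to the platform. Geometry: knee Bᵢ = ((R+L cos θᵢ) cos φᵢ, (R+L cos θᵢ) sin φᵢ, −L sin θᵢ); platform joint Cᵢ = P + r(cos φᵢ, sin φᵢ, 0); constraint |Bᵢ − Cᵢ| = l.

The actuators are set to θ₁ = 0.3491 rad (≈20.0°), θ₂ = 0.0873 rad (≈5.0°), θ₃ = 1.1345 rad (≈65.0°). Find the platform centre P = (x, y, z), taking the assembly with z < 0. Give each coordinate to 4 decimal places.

φ1=0.0°: virtual centre (0.3079, 0.0000, -0.0684), radius l
φ2=120.0°: virtual centre (-0.1596, 0.2765, -0.0174), radius l
φ3=240.0°: virtual centre (-0.1023, -0.1771, -0.1813), radius l
|S₂|²−|S₁|² = 0.0027;  |S₃|²−|S₁|² = -0.0248
[-0.9351 0.5529 0.1019]·P = 0.0027;  [-0.8204 -0.3542 -0.2257]·P = -0.0248
det = 0.7849;  x = 0.0163+-0.1130z,  y = 0.0324+-0.3755z
into |P−S₁|² = l²: 1.1537z² + 0.1784z + -0.0116 = 0;  Δ = 0.0853;  z = -0.2039 or 0.0493 → z<0 root = -0.2039
x = 0.0393, y = 0.1090

(0.0393, 0.1090, -0.2039)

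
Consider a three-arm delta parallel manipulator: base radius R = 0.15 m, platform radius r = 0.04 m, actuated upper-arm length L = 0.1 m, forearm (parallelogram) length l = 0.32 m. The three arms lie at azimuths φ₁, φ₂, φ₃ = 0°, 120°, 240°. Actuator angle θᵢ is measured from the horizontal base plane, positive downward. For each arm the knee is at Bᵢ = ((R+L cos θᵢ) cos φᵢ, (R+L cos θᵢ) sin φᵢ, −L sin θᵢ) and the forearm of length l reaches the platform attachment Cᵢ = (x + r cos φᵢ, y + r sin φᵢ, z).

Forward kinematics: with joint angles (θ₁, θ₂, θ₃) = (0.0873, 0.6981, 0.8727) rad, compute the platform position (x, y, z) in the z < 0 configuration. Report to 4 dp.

φ1=0.0°: virtual centre (0.2096, 0.0000, -0.0087), radius l
φ2=120.0°: virtual centre (-0.0933, 0.1616, -0.0643), radius l
arm 3 at φ=240.0°: (R−r)+L cos θ3 = 0.1743;  O3 = (-0.0871, -0.1509, -0.0766)
eliminate P² terms by subtracting sphere 1 from 2 and 3
plane₁₂: -0.6058x+0.3232y+-0.1111z = -0.0051
det = 0.3747;  x = 0.0108+-0.2066z,  y = 0.0046+-0.0435z
sphere 1 gives Az²+Bz+C=0 with A=1.0446, B=0.0992, C=-0.0628;  B²−4AC=0.2721;  roots -0.2972, 0.2022;  negative root z = -0.2972
x = 0.0722, y = 0.0175

(0.0722, 0.0175, -0.2972)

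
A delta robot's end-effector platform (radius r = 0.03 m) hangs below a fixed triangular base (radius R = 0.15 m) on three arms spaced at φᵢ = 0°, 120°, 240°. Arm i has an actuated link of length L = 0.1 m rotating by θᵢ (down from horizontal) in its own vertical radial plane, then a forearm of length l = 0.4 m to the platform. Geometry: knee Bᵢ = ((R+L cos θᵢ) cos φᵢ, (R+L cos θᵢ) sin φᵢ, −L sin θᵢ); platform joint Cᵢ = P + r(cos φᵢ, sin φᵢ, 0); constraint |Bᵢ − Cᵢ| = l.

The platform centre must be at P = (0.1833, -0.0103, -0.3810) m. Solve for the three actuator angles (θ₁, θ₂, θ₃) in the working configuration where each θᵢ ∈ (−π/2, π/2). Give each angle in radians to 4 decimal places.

θ₁ = -0.1740, θ₂ = 1.3966, θ₃ = 1.3092

rotate P by −φ1: (0.1833, -0.0103, -0.3810)
  A=-0.0633, B=-0.3810, C=(l²−L²−A²−y'²−z²)/(2L)=0.0036
  θ1 = atan2(B,A) + arccos(C/0.3862) = -0.1740
rotate P by −φ2: (-0.1006, -0.1536, -0.3810)
  A=0.2206, B=-0.3810, C=(l²−L²−A²−y'²−z²)/(2L)=-0.3370
  √(A²+B²)=0.4402;  θ2 = -1.0460+2.4426 ≈ 1.3966
φ3=240.0° → target in arm frame (-0.0827, 0.1639)
  A=0.2027, B=-0.3810, C=(l²−L²−A²−y'²−z²)/(2L)=-0.3156
  √(A²+B²)=0.4316;  θ3 = -1.0818+2.3910 ≈ 1.3092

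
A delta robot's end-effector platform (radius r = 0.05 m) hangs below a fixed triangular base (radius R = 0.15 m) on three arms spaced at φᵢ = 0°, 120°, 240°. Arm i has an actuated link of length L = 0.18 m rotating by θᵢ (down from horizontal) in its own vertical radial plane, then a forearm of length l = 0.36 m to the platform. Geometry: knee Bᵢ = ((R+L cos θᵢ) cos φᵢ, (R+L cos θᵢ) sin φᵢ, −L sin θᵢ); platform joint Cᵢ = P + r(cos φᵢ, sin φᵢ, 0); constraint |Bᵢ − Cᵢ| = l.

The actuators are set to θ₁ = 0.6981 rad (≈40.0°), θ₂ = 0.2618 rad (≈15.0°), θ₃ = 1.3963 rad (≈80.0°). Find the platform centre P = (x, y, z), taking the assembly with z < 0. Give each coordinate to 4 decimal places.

(0.0394, 0.1810, -0.3554)

φ1=0.0°: virtual centre (0.2379, 0.0000, -0.1157), radius l
S2 = (0.2739·cos120.0°, 0.2739·sin120.0°, -0.0466) = (-0.1369, 0.2372, -0.0466)
S3 = (0.1313·cos240.0°, 0.1313·sin240.0°, -0.1773) = (-0.0656, -0.1137, -0.1773)
eliminate P² terms by subtracting sphere 1 from 2 and 3
linear system: -0.7496x+0.4744y = 0.0072−0.1382z; -0.6070x+-0.2273y = -0.0213−-0.1231z
Cramer: x(z) = 0.0185-0.0589z;  y(z) = 0.0444-0.3844z
sphere 1 gives Az²+Bz+C=0 with A=1.1513, B=0.2231, C=-0.0661;  B²−4AC=0.3542;  roots -0.3554, 0.1616;  negative root z = -0.3554
x = 0.0394, y = 0.1810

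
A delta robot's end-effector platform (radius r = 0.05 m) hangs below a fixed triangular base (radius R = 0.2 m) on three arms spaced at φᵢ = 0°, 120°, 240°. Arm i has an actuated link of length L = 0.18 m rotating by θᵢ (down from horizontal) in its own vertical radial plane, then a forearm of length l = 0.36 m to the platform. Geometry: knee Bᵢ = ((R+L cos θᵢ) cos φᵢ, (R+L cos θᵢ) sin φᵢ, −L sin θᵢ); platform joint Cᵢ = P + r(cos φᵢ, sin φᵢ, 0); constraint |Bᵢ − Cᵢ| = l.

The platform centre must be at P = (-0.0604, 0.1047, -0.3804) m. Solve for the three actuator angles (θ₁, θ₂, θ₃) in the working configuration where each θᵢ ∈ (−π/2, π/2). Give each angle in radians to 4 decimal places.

θ₁ = 1.2214, θ₂ = 0.4362, θ₃ = 1.2216

arm 1 (φ=0.0°): x'=-0.0604, y'=0.1047
  A cos θ + B sin θ = C:  0.2104·cos θ + -0.3804·sin θ = -0.2854
  √(A²+B²)=0.4347;  θ1 = -1.0656+2.2869 ≈ 1.2214
arm 2 (φ=120.0°): x'=0.1209, y'=0.0000
  e−x'=0.0291;  (l²−L²−(e−x')²−y'²−z²)/2L = -0.1343
  θ2 = atan2(B,A) + arccos(C/0.3815) = 0.4362
φ3=240.0° → target in arm frame (-0.0605, -0.1047)
  A=0.2105, B=-0.3804, C=(l²−L²−A²−y'²−z²)/(2L)=-0.2854
  √(A²+B²)=0.4347;  θ3 = -1.0654+2.2870 ≈ 1.2216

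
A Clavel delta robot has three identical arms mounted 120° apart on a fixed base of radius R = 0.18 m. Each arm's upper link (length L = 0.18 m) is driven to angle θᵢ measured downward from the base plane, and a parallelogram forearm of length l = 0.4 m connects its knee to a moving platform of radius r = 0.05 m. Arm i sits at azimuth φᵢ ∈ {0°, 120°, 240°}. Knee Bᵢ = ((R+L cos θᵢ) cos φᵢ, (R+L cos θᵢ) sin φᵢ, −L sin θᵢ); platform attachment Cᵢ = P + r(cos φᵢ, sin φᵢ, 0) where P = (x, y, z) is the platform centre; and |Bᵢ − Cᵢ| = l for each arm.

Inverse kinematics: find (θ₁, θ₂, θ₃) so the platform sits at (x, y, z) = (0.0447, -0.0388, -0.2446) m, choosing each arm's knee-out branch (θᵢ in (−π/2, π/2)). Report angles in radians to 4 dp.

θ₁ = -0.3493, θ₂ = 0.3488, θ₃ = -0.0876

φ1=0.0° → target in arm frame (0.0447, -0.0388)
  A=0.0853, B=-0.2446, C=(l²−L²−A²−y'²−z²)/(2L)=0.1639
  γ=atan2(-0.2446,0.0853)=-1.2353;  ψ=arccos(0.6325)=0.8860;  θ1=γ+ψ≈-0.3493
φ2=120.0° → target in arm frame (-0.0560, -0.0193)
  A cos θ + B sin θ = C:  0.1860·cos θ + -0.2446·sin θ = 0.0912
  θ2 = atan2(B,A) + arccos(C/0.3073) = 0.3488
arm 3 (φ=240.0°): x'=0.0113, y'=0.0581
  A cos θ + B sin θ = C:  0.1187·cos θ + -0.2446·sin θ = 0.1397
  θ3 = atan2(B,A) + arccos(C/0.2719) = -0.0876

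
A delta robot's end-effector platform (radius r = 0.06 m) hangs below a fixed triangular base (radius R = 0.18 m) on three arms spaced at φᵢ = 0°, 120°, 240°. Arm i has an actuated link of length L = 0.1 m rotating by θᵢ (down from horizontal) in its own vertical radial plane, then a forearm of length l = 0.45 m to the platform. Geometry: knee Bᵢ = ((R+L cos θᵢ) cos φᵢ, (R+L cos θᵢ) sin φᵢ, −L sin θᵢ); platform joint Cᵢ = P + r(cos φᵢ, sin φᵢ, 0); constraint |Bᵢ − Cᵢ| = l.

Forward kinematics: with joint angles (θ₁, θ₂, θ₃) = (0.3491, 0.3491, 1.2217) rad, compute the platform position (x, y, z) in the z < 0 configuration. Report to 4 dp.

(0.0645, 0.1117, -0.4437)

arm 1 at φ=0.0°: e+L cos θ1 = 0.2140;  O1 = (0.2140, 0.0000, -0.0342)
φ2=120.0°: virtual centre (-0.1070, 0.1853, -0.0342), radius l
φ3=240.0°: virtual centre (-0.0771, -0.1335, -0.0940), radius l
|O₂|²−|O₁|² = 0.0000;  |O₃|²−|O₁|² = -0.0143
plane₁₂: -0.6419x+0.3706y+0.0000z = 0.0000
Cramer: x(z) = 0.0137-0.1144z;  y(z) = 0.0238-0.1982z
into |P−O₁|² = l²: 1.0524z² + 0.1048z + -0.1607 = 0;  Δ = 0.6873;  z = -0.4437 or 0.3441 → z<0 root = -0.4437
x = 0.0645, y = 0.1117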